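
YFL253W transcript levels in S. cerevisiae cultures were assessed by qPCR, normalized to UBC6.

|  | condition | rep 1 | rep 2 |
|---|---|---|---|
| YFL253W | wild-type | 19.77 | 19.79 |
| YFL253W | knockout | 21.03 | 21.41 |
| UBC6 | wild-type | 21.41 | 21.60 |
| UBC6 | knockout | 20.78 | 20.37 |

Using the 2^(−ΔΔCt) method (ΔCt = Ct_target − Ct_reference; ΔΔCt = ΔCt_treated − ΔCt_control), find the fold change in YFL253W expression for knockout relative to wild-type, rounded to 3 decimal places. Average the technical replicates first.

0.193

Mean Ct: YFL253W wild-type 19.780; YFL253W knockout 21.220; UBC6 wild-type 21.505; UBC6 knockout 20.575
ΔCt(wild-type) = 19.780 − 21.505 = -1.725
ΔCt(knockout) = 21.220 − 20.575 = 0.645
ΔΔCt = 0.645 − (-1.725) = 2.370
Fold change = 2^(−2.370) = 0.1934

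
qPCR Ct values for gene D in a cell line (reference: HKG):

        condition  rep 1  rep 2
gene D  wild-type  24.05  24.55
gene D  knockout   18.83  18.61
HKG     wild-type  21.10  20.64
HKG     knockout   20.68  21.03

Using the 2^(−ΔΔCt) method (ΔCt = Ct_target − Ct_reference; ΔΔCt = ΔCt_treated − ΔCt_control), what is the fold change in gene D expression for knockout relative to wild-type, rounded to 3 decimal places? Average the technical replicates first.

47.340

Mean Ct: gene D wild-type 24.300; gene D knockout 18.720; HKG wild-type 20.870; HKG knockout 20.855
ΔCt(wild-type) = 24.300 − 20.870 = 3.430
ΔCt(knockout) = 18.720 − 20.855 = -2.135
ΔΔCt = -2.135 − 3.430 = -5.565
Fold change = 2^(−(-5.565)) = 2^5.565 = 47.3404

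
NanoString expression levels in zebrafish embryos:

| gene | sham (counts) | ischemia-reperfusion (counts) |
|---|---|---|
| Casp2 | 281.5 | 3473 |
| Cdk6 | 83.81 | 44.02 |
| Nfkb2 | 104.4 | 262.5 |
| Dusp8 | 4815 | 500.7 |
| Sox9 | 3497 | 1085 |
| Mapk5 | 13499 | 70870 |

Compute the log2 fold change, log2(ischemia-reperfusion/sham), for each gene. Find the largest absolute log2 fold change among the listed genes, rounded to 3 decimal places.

log2(3473/281.5) = 3.625  (Casp2)
log2(44.02/83.81) = -0.929  (Cdk6)
log2(262.5/104.4) = 1.330  (Nfkb2)
log2(500.7/4815) = -3.266  (Dusp8)
log2(1085/3497) = -1.688  (Sox9)
log2(70870/13499) = 2.392  (Mapk5)
The largest magnitude belongs to Casp2.

3.625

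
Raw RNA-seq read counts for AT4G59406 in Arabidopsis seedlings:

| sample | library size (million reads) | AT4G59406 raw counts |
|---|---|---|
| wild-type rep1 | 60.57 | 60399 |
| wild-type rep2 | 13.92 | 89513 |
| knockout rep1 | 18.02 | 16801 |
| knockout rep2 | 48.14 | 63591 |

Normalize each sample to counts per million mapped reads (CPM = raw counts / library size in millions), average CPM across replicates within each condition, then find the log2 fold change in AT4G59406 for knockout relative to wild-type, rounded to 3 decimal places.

-1.721

CPM(wild-type rep1) = 60399 / 60.57 = 997.1768
CPM(wild-type rep2) = 89513 / 13.92 = 6430.5316
CPM(knockout rep1) = 16801 / 18.02 = 932.3529
CPM(knockout rep2) = 63591 / 48.14 = 1320.9597
mean CPM(wild-type) = 3713.8542; mean CPM(knockout) = 1126.6563
Fold change = 1126.6563 / 3713.8542 = 0.30337
log2(0.30337) = -1.7209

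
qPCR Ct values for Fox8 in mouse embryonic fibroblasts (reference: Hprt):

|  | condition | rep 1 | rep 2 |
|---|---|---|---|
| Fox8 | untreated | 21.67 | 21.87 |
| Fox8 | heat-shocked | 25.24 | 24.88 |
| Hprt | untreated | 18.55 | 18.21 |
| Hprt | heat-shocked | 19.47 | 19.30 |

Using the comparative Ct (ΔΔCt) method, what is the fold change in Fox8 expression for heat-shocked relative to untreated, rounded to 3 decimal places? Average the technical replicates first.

Mean Ct: Fox8 untreated 21.770; Fox8 heat-shocked 25.060; Hprt untreated 18.380; Hprt heat-shocked 19.385
ΔCt(untreated) = 21.770 − 18.380 = 3.390
ΔCt(heat-shocked) = 25.060 − 19.385 = 5.675
ΔΔCt = 5.675 − 3.390 = 2.285
Fold change = 2^(−2.285) = 0.2052

0.205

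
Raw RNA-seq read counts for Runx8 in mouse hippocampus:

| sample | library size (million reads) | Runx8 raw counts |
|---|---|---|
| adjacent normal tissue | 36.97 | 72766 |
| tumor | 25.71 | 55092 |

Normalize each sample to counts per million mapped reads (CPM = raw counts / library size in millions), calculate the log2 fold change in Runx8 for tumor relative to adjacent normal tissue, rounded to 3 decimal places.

0.123

CPM(adjacent normal tissue) = 72766 / 36.97 = 1968.2445
CPM(tumor) = 55092 / 25.71 = 2142.8238
Fold change = 2142.8238 / 1968.2445 = 1.08870
log2(1.08870) = 0.1226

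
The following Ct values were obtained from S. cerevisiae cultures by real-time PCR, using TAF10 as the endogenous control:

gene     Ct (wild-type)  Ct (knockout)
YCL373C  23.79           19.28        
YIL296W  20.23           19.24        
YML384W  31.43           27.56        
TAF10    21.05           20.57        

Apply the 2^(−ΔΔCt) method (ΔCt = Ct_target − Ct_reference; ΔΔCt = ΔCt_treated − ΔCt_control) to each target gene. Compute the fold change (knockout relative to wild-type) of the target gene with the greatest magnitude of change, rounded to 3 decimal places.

16.336

YCL373C: ΔΔCt = (19.28−20.57) − (23.79−21.05) = -1.29 − 2.74 = -4.03; fold change = 2^4.03 = 16.336
YIL296W: ΔΔCt = (19.24−20.57) − (20.23−21.05) = -1.33 − (-0.82) = -0.51; fold change = 2^0.51 = 1.424
YML384W: ΔΔCt = (27.56−20.57) − (31.43−21.05) = 6.99 − 10.38 = -3.39; fold change = 2^3.39 = 10.483
YCL373C has the largest |ΔΔCt| = 4.03.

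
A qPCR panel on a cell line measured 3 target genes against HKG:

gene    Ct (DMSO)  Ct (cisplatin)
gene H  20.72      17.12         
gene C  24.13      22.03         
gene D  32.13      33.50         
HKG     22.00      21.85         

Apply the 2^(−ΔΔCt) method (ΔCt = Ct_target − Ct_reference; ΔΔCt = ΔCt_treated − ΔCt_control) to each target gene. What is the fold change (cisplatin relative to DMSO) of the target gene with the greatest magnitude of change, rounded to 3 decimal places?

10.928

gene H: ΔΔCt = (17.12−21.85) − (20.72−22.00) = -4.73 − (-1.28) = -3.45; fold change = 2^3.45 = 10.928
gene C: ΔΔCt = (22.03−21.85) − (24.13−22.00) = 0.18 − 2.13 = -1.95; fold change = 2^1.95 = 3.864
gene D: ΔΔCt = (33.50−21.85) − (32.13−22.00) = 11.65 − 10.13 = 1.52; fold change = 2^-1.52 = 0.349
gene H has the largest |ΔΔCt| = 3.45.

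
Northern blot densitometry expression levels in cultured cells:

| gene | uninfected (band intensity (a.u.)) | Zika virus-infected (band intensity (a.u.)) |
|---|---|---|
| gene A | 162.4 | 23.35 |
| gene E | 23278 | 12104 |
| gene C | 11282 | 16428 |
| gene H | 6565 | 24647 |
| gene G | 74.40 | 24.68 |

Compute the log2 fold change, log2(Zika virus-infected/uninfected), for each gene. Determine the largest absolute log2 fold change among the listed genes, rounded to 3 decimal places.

2.798

log2(23.35/162.4) = -2.798  (gene A)
log2(12104/23278) = -0.943  (gene E)
log2(16428/11282) = 0.542  (gene C)
log2(24647/6565) = 1.909  (gene H)
log2(24.68/74.40) = -1.592  (gene G)
The largest magnitude belongs to gene A.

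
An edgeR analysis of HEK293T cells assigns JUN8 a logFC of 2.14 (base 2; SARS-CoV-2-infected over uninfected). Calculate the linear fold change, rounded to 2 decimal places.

Fold change = 2^(2.14) = 4.408

4.41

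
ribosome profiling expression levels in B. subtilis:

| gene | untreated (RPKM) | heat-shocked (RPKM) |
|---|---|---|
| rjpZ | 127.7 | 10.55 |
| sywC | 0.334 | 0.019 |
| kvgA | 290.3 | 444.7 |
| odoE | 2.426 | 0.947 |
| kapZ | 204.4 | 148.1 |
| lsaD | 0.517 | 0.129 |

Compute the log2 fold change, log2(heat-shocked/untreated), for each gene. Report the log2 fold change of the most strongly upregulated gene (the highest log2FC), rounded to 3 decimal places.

0.615

log2(10.55/127.7) = -3.597  (rjpZ)
log2(0.019/0.334) = -4.136  (sywC)
log2(444.7/290.3) = 0.615  (kvgA)
log2(0.947/2.426) = -1.357  (odoE)
log2(148.1/204.4) = -0.465  (kapZ)
log2(0.129/0.517) = -2.003  (lsaD)
kvgA is most strongly upregulated.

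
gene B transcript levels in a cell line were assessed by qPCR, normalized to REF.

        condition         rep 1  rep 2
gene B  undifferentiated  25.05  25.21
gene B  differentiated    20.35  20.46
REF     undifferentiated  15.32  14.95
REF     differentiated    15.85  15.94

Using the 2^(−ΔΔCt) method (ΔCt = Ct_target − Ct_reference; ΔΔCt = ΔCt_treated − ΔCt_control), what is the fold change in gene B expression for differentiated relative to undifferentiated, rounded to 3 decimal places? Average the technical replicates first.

Mean Ct: gene B undifferentiated 25.130; gene B differentiated 20.405; REF undifferentiated 15.135; REF differentiated 15.895
ΔCt(undifferentiated) = 25.130 − 15.135 = 9.995
ΔCt(differentiated) = 20.405 − 15.895 = 4.510
ΔΔCt = 4.510 − 9.995 = -5.485
Fold change = 2^(−(-5.485)) = 2^5.485 = 44.7867

44.787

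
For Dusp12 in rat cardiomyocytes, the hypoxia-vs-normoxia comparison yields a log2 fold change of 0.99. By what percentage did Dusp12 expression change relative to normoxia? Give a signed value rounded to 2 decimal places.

98.62%

Fold change = 2^(0.99) = 1.9862
Percent change = (FC − 1) × 100% = (1.9862 − 1) × 100 = 98.62%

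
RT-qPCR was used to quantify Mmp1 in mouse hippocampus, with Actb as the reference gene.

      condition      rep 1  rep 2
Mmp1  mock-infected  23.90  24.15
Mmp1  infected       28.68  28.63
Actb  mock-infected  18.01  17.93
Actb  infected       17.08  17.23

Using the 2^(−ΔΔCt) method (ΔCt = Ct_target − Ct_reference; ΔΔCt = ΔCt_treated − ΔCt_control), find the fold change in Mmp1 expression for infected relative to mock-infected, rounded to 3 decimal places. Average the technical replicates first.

0.023

Mean Ct: Mmp1 mock-infected 24.025; Mmp1 infected 28.655; Actb mock-infected 17.970; Actb infected 17.155
ΔCt(mock-infected) = 24.025 − 17.970 = 6.055
ΔCt(infected) = 28.655 − 17.155 = 11.500
ΔΔCt = 11.500 − 6.055 = 5.445
Fold change = 2^(−5.445) = 0.0230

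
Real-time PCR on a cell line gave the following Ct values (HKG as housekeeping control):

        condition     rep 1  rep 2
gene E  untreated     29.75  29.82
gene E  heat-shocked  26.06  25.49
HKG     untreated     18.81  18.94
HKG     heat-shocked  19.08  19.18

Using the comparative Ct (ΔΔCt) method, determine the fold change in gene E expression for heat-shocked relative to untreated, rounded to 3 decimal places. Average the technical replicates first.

Mean Ct: gene E untreated 29.785; gene E heat-shocked 25.775; HKG untreated 18.875; HKG heat-shocked 19.130
ΔCt(untreated) = 29.785 − 18.875 = 10.910
ΔCt(heat-shocked) = 25.775 − 19.130 = 6.645
ΔΔCt = 6.645 − 10.910 = -4.265
Fold change = 2^(−(-4.265)) = 2^4.265 = 19.2262

19.226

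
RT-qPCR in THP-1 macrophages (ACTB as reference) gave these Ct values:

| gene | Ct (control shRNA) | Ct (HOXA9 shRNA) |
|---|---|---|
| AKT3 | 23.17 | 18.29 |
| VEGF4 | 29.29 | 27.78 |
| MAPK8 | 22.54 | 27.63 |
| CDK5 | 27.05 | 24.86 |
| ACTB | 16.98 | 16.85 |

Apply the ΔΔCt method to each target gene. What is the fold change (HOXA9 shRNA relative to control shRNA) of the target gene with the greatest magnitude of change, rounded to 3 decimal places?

0.027

AKT3: ΔΔCt = (18.29−16.85) − (23.17−16.98) = 1.44 − 6.19 = -4.75; fold change = 2^4.75 = 26.909
VEGF4: ΔΔCt = (27.78−16.85) − (29.29−16.98) = 10.93 − 12.31 = -1.38; fold change = 2^1.38 = 2.603
MAPK8: ΔΔCt = (27.63−16.85) − (22.54−16.98) = 10.78 − 5.56 = 5.22; fold change = 2^-5.22 = 0.027
CDK5: ΔΔCt = (24.86−16.85) − (27.05−16.98) = 8.01 − 10.07 = -2.06; fold change = 2^2.06 = 4.170
MAPK8 has the largest |ΔΔCt| = 5.22.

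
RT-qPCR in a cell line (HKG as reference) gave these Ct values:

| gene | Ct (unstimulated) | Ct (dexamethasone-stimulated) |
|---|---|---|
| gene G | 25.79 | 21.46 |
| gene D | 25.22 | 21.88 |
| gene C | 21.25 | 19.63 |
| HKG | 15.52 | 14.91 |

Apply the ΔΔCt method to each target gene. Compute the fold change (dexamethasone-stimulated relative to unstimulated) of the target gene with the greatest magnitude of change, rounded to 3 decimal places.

13.177

gene G: ΔΔCt = (21.46−14.91) − (25.79−15.52) = 6.55 − 10.27 = -3.72; fold change = 2^3.72 = 13.177
gene D: ΔΔCt = (21.88−14.91) − (25.22−15.52) = 6.97 − 9.70 = -2.73; fold change = 2^2.73 = 6.635
gene C: ΔΔCt = (19.63−14.91) − (21.25−15.52) = 4.72 − 5.73 = -1.01; fold change = 2^1.01 = 2.014
gene G has the largest |ΔΔCt| = 3.72.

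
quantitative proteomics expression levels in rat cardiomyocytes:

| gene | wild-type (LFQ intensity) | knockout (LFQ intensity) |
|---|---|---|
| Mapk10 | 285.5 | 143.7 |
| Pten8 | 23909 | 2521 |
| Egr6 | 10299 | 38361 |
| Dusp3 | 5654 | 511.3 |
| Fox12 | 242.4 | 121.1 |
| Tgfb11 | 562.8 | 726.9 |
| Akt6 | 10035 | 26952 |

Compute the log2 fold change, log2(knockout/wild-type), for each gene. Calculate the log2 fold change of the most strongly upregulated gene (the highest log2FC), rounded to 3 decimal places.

log2(143.7/285.5) = -0.990  (Mapk10)
log2(2521/23909) = -3.245  (Pten8)
log2(38361/10299) = 1.897  (Egr6)
log2(511.3/5654) = -3.467  (Dusp3)
log2(121.1/242.4) = -1.001  (Fox12)
log2(726.9/562.8) = 0.369  (Tgfb11)
log2(26952/10035) = 1.425  (Akt6)
Egr6 is most strongly upregulated.

1.897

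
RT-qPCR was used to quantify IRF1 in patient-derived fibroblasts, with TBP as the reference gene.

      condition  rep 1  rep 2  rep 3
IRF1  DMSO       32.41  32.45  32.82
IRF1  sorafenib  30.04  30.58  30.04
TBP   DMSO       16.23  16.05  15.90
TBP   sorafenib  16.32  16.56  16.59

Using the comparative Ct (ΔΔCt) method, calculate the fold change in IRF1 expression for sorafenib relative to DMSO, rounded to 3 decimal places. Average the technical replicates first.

Mean Ct: IRF1 DMSO 32.560; IRF1 sorafenib 30.220; TBP DMSO 16.060; TBP sorafenib 16.490
ΔCt(DMSO) = 32.560 − 16.060 = 16.500
ΔCt(sorafenib) = 30.220 − 16.490 = 13.730
ΔΔCt = 13.730 − 16.500 = -2.770
Fold change = 2^(−(-2.770)) = 2^2.770 = 6.8211

6.821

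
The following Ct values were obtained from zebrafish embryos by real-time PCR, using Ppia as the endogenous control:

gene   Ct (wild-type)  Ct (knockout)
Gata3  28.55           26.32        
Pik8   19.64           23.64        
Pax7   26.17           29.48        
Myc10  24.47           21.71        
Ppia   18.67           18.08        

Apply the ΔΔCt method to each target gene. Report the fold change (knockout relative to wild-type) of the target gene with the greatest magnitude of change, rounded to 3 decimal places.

Gata3: ΔΔCt = (26.32−18.08) − (28.55−18.67) = 8.24 − 9.88 = -1.64; fold change = 2^1.64 = 3.117
Pik8: ΔΔCt = (23.64−18.08) − (19.64−18.67) = 5.56 − 0.97 = 4.59; fold change = 2^-4.59 = 0.042
Pax7: ΔΔCt = (29.48−18.08) − (26.17−18.67) = 11.40 − 7.50 = 3.90; fold change = 2^-3.90 = 0.067
Myc10: ΔΔCt = (21.71−18.08) − (24.47−18.67) = 3.63 − 5.80 = -2.17; fold change = 2^2.17 = 4.500
Pik8 has the largest |ΔΔCt| = 4.59.

0.042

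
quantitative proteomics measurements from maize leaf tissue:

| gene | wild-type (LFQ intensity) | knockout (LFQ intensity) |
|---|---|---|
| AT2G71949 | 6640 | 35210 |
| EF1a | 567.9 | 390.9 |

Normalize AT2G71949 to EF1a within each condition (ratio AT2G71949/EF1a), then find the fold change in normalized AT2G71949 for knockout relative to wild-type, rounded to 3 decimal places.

AT2G71949/EF1a (wild-type) = 6640 / 567.9 = 11.692
AT2G71949/EF1a (knockout) = 35210 / 390.9 = 90.074
Fold change = 90.074 / 11.692 = 7.7038

7.704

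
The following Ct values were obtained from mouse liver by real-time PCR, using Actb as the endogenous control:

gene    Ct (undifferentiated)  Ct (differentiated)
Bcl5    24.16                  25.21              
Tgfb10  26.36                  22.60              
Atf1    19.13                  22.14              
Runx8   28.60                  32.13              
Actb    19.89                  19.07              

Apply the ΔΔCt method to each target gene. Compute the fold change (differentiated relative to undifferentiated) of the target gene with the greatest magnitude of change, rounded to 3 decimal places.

0.049

Bcl5: ΔΔCt = (25.21−19.07) − (24.16−19.89) = 6.14 − 4.27 = 1.87; fold change = 2^-1.87 = 0.274
Tgfb10: ΔΔCt = (22.60−19.07) − (26.36−19.89) = 3.53 − 6.47 = -2.94; fold change = 2^2.94 = 7.674
Atf1: ΔΔCt = (22.14−19.07) − (19.13−19.89) = 3.07 − (-0.76) = 3.83; fold change = 2^-3.83 = 0.070
Runx8: ΔΔCt = (32.13−19.07) − (28.60−19.89) = 13.06 − 8.71 = 4.35; fold change = 2^-4.35 = 0.049
Runx8 has the largest |ΔΔCt| = 4.35.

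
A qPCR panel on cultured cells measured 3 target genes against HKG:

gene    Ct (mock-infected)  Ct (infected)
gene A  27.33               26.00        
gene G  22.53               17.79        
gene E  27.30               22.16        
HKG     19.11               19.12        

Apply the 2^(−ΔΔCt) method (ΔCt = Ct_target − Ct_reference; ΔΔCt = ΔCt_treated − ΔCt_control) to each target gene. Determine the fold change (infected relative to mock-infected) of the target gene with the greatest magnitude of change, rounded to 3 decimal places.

gene A: ΔΔCt = (26.00−19.12) − (27.33−19.11) = 6.88 − 8.22 = -1.34; fold change = 2^1.34 = 2.532
gene G: ΔΔCt = (17.79−19.12) − (22.53−19.11) = -1.33 − 3.42 = -4.75; fold change = 2^4.75 = 26.909
gene E: ΔΔCt = (22.16−19.12) − (27.30−19.11) = 3.04 − 8.19 = -5.15; fold change = 2^5.15 = 35.506
gene E has the largest |ΔΔCt| = 5.15.

35.506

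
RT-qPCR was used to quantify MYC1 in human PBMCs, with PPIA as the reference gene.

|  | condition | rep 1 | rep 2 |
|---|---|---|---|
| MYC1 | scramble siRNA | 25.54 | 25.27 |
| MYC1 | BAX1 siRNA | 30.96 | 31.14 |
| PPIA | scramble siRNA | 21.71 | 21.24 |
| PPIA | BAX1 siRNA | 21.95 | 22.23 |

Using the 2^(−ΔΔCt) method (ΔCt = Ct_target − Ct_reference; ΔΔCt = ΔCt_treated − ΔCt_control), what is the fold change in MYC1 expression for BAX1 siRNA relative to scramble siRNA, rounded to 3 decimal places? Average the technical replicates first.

0.031

Mean Ct: MYC1 scramble siRNA 25.405; MYC1 BAX1 siRNA 31.050; PPIA scramble siRNA 21.475; PPIA BAX1 siRNA 22.090
ΔCt(scramble siRNA) = 25.405 − 21.475 = 3.930
ΔCt(BAX1 siRNA) = 31.050 − 22.090 = 8.960
ΔΔCt = 8.960 − 3.930 = 5.030
Fold change = 2^(−5.030) = 0.0306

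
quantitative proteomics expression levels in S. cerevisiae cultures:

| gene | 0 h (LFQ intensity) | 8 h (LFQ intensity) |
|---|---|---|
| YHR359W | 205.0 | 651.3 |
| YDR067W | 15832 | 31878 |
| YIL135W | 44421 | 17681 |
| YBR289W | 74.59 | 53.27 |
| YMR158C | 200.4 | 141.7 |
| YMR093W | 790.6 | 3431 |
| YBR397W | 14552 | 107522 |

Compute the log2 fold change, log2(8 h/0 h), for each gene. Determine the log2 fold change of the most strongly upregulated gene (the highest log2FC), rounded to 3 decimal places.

log2(651.3/205.0) = 1.668  (YHR359W)
log2(31878/15832) = 1.010  (YDR067W)
log2(17681/44421) = -1.329  (YIL135W)
log2(53.27/74.59) = -0.486  (YBR289W)
log2(141.7/200.4) = -0.500  (YMR158C)
log2(3431/790.6) = 2.118  (YMR093W)
log2(107522/14552) = 2.885  (YBR397W)
YBR397W is most strongly upregulated.

2.885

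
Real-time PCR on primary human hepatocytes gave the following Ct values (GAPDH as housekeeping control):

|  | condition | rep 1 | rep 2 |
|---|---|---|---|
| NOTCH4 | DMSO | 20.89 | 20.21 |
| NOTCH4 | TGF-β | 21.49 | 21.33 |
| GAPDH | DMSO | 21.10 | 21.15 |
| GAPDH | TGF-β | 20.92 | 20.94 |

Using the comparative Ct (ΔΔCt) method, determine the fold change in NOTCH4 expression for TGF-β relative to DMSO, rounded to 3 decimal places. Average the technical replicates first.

Mean Ct: NOTCH4 DMSO 20.550; NOTCH4 TGF-β 21.410; GAPDH DMSO 21.125; GAPDH TGF-β 20.930
ΔCt(DMSO) = 20.550 − 21.125 = -0.575
ΔCt(TGF-β) = 21.410 − 20.930 = 0.480
ΔΔCt = 0.480 − (-0.575) = 1.055
Fold change = 2^(−1.055) = 0.4813

0.481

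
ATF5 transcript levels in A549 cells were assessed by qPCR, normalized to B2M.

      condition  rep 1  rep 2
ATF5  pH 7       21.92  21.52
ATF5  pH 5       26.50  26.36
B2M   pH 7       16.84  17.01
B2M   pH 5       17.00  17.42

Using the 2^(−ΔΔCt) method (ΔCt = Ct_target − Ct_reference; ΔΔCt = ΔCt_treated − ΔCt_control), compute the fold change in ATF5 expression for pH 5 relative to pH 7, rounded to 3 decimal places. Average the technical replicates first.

Mean Ct: ATF5 pH 7 21.720; ATF5 pH 5 26.430; B2M pH 7 16.925; B2M pH 5 17.210
ΔCt(pH 7) = 21.720 − 16.925 = 4.795
ΔCt(pH 5) = 26.430 − 17.210 = 9.220
ΔΔCt = 9.220 − 4.795 = 4.425
Fold change = 2^(−4.425) = 0.0466

0.047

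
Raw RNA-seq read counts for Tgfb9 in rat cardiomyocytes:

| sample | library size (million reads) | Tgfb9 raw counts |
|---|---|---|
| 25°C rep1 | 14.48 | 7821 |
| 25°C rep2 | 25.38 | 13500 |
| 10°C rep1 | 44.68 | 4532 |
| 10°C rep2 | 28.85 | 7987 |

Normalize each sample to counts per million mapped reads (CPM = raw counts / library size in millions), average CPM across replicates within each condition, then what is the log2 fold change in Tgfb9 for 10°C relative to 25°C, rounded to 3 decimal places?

CPM(25°C rep1) = 7821 / 14.48 = 540.1243
CPM(25°C rep2) = 13500 / 25.38 = 531.9149
CPM(10°C rep1) = 4532 / 44.68 = 101.4324
CPM(10°C rep2) = 7987 / 28.85 = 276.8458
mean CPM(25°C) = 536.0196; mean CPM(10°C) = 189.1391
Fold change = 189.1391 / 536.0196 = 0.35286
log2(0.35286) = -1.5028

-1.503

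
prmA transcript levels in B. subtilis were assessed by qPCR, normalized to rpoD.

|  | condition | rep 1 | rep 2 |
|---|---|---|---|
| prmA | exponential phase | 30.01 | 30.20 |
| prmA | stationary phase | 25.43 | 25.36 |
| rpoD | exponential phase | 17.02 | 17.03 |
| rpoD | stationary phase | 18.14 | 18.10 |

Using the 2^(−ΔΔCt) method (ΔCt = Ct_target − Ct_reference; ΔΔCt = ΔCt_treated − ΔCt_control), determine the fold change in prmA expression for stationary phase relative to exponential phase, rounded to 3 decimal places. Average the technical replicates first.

Mean Ct: prmA exponential phase 30.105; prmA stationary phase 25.395; rpoD exponential phase 17.025; rpoD stationary phase 18.120
ΔCt(exponential phase) = 30.105 − 17.025 = 13.080
ΔCt(stationary phase) = 25.395 − 18.120 = 7.275
ΔΔCt = 7.275 − 13.080 = -5.805
Fold change = 2^(−(-5.805)) = 2^5.805 = 55.9087

55.909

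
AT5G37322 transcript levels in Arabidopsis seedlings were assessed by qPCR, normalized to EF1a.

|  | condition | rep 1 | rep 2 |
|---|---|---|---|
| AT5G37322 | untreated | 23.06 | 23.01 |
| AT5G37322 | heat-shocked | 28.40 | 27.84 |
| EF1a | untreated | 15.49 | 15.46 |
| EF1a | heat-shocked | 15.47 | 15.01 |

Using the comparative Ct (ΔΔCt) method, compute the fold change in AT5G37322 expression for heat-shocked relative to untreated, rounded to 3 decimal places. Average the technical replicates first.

0.025

Mean Ct: AT5G37322 untreated 23.035; AT5G37322 heat-shocked 28.120; EF1a untreated 15.475; EF1a heat-shocked 15.240
ΔCt(untreated) = 23.035 − 15.475 = 7.560
ΔCt(heat-shocked) = 28.120 − 15.240 = 12.880
ΔΔCt = 12.880 − 7.560 = 5.320
Fold change = 2^(−5.320) = 0.0250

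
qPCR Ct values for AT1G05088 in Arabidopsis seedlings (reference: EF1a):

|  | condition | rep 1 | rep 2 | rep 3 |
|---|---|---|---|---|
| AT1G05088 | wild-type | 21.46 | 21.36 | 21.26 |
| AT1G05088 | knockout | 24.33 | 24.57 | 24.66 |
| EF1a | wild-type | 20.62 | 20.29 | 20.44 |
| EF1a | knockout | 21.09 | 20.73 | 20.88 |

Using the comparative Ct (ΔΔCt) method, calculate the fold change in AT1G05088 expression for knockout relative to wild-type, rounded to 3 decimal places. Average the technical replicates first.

Mean Ct: AT1G05088 wild-type 21.360; AT1G05088 knockout 24.520; EF1a wild-type 20.450; EF1a knockout 20.900
ΔCt(wild-type) = 21.360 − 20.450 = 0.910
ΔCt(knockout) = 24.520 − 20.900 = 3.620
ΔΔCt = 3.620 − 0.910 = 2.710
Fold change = 2^(−2.710) = 0.1528

0.153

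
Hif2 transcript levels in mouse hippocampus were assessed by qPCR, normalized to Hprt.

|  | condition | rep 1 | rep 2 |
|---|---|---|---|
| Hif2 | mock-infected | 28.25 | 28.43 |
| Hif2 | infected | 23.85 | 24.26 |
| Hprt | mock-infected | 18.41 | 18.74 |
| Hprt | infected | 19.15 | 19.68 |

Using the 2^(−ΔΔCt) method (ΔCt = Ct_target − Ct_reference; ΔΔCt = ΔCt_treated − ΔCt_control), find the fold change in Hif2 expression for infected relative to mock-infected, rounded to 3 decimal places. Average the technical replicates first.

34.896

Mean Ct: Hif2 mock-infected 28.340; Hif2 infected 24.055; Hprt mock-infected 18.575; Hprt infected 19.415
ΔCt(mock-infected) = 28.340 − 18.575 = 9.765
ΔCt(infected) = 24.055 − 19.415 = 4.640
ΔΔCt = 4.640 − 9.765 = -5.125
Fold change = 2^(−(-5.125)) = 2^5.125 = 34.8962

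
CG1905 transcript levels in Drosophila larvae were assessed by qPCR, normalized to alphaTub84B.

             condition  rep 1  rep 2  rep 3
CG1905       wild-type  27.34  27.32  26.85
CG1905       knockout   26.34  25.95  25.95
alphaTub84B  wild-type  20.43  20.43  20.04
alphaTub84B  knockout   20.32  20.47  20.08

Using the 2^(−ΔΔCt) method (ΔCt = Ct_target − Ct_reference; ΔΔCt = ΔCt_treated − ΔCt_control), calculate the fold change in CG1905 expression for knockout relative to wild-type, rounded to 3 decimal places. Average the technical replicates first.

2.114

Mean Ct: CG1905 wild-type 27.170; CG1905 knockout 26.080; alphaTub84B wild-type 20.300; alphaTub84B knockout 20.290
ΔCt(wild-type) = 27.170 − 20.300 = 6.870
ΔCt(knockout) = 26.080 − 20.290 = 5.790
ΔΔCt = 5.790 − 6.870 = -1.080
Fold change = 2^(−(-1.080)) = 2^1.080 = 2.1140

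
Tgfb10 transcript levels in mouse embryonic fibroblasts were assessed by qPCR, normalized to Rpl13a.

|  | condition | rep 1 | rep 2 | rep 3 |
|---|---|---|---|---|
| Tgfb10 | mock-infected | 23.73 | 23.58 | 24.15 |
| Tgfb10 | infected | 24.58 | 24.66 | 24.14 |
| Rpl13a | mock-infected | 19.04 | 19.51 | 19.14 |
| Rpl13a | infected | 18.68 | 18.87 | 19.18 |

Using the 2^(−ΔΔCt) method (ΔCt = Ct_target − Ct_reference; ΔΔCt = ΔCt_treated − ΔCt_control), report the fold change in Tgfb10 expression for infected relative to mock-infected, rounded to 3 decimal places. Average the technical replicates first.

Mean Ct: Tgfb10 mock-infected 23.820; Tgfb10 infected 24.460; Rpl13a mock-infected 19.230; Rpl13a infected 18.910
ΔCt(mock-infected) = 23.820 − 19.230 = 4.590
ΔCt(infected) = 24.460 − 18.910 = 5.550
ΔΔCt = 5.550 − 4.590 = 0.960
Fold change = 2^(−0.960) = 0.5141

0.514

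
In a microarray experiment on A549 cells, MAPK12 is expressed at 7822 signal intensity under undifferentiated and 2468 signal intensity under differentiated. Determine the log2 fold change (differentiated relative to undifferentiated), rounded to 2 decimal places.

-1.66

Fold change = 2468 / 7822 = 0.3155
log2(0.3155) = -1.664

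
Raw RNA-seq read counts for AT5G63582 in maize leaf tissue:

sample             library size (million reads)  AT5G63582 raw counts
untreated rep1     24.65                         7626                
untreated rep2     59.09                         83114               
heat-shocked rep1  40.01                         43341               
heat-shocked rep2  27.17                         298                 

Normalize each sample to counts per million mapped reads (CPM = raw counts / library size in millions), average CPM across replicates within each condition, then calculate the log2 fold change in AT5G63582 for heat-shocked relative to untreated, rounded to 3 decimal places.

-0.649

CPM(untreated rep1) = 7626 / 24.65 = 309.3712
CPM(untreated rep2) = 83114 / 59.09 = 1406.5663
CPM(heat-shocked rep1) = 43341 / 40.01 = 1083.2542
CPM(heat-shocked rep2) = 298 / 27.17 = 10.9680
mean CPM(untreated) = 857.9687; mean CPM(heat-shocked) = 547.1111
Fold change = 547.1111 / 857.9687 = 0.63768
log2(0.63768) = -0.6491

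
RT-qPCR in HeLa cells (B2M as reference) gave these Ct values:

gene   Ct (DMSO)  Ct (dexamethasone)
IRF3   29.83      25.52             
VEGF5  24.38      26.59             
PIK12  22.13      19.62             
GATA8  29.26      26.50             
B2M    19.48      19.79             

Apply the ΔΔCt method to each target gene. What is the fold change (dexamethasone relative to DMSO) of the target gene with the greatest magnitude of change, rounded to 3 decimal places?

IRF3: ΔΔCt = (25.52−19.79) − (29.83−19.48) = 5.73 − 10.35 = -4.62; fold change = 2^4.62 = 24.590
VEGF5: ΔΔCt = (26.59−19.79) − (24.38−19.48) = 6.80 − 4.90 = 1.90; fold change = 2^-1.90 = 0.268
PIK12: ΔΔCt = (19.62−19.79) − (22.13−19.48) = -0.17 − 2.65 = -2.82; fold change = 2^2.82 = 7.062
GATA8: ΔΔCt = (26.50−19.79) − (29.26−19.48) = 6.71 − 9.78 = -3.07; fold change = 2^3.07 = 8.398
IRF3 has the largest |ΔΔCt| = 4.62.

24.590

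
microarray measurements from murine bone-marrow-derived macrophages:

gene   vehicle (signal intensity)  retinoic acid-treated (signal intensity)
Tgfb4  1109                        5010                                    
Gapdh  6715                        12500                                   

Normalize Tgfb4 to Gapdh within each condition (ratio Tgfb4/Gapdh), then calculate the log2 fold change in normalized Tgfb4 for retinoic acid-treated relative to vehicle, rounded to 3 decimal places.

1.279

Tgfb4/Gapdh (vehicle) = 1109 / 6715 = 0.16515
Tgfb4/Gapdh (retinoic acid-treated) = 5010 / 12500 = 0.4008
Fold change = 0.4008 / 0.16515 = 2.4268
log2(2.4268) = 1.2791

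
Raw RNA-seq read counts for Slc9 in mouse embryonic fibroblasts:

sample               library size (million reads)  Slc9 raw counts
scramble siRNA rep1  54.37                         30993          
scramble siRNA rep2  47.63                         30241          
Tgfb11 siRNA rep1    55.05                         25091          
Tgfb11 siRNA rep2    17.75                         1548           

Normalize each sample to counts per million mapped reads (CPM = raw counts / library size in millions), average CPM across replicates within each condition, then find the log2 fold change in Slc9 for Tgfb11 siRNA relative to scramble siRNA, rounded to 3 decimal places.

CPM(scramble siRNA rep1) = 30993 / 54.37 = 570.0386
CPM(scramble siRNA rep2) = 30241 / 47.63 = 634.9150
CPM(Tgfb11 siRNA rep1) = 25091 / 55.05 = 455.7856
CPM(Tgfb11 siRNA rep2) = 1548 / 17.75 = 87.2113
mean CPM(scramble siRNA) = 602.4768; mean CPM(Tgfb11 siRNA) = 271.4985
Fold change = 271.4985 / 602.4768 = 0.45064
log2(0.45064) = -1.1500

-1.150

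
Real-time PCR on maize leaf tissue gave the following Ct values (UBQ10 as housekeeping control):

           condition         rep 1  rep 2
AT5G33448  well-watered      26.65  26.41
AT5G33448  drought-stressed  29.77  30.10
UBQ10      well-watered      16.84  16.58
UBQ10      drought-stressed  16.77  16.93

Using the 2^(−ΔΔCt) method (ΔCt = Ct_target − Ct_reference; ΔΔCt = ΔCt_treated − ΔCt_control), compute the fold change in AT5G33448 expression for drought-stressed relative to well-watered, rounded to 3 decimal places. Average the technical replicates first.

0.104

Mean Ct: AT5G33448 well-watered 26.530; AT5G33448 drought-stressed 29.935; UBQ10 well-watered 16.710; UBQ10 drought-stressed 16.850
ΔCt(well-watered) = 26.530 − 16.710 = 9.820
ΔCt(drought-stressed) = 29.935 − 16.850 = 13.085
ΔΔCt = 13.085 − 9.820 = 3.265
Fold change = 2^(−3.265) = 0.1040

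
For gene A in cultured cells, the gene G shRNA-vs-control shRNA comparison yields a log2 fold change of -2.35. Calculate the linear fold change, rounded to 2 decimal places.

0.20

Fold change = 2^(-2.35) = 0.196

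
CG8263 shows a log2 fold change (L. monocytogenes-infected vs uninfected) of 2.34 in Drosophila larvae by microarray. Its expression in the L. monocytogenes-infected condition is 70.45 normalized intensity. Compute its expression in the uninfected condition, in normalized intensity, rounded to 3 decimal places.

Fold change = 2^(2.34) = 5.0630
uninfected expression = 70.45 / 5.0630 = 13.915

13.915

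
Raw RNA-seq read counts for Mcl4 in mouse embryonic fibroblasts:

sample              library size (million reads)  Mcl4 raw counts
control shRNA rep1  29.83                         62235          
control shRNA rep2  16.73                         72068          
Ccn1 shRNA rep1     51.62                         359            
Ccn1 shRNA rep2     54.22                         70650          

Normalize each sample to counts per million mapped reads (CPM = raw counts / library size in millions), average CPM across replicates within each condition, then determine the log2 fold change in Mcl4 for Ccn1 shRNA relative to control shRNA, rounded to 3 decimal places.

CPM(control shRNA rep1) = 62235 / 29.83 = 2086.3225
CPM(control shRNA rep2) = 72068 / 16.73 = 4307.7107
CPM(Ccn1 shRNA rep1) = 359 / 51.62 = 6.9547
CPM(Ccn1 shRNA rep2) = 70650 / 54.22 = 1303.0247
mean CPM(control shRNA) = 3197.0166; mean CPM(Ccn1 shRNA) = 654.9897
Fold change = 654.9897 / 3197.0166 = 0.20488
log2(0.20488) = -2.2872

-2.287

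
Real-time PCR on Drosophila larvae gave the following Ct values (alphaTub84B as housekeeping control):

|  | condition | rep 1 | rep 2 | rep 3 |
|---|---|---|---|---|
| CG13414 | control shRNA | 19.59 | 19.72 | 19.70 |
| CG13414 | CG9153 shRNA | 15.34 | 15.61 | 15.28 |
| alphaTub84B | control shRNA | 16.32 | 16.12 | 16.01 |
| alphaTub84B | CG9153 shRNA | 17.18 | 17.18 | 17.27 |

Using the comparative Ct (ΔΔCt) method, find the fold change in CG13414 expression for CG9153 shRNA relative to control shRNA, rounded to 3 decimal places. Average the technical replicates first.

Mean Ct: CG13414 control shRNA 19.670; CG13414 CG9153 shRNA 15.410; alphaTub84B control shRNA 16.150; alphaTub84B CG9153 shRNA 17.210
ΔCt(control shRNA) = 19.670 − 16.150 = 3.520
ΔCt(CG9153 shRNA) = 15.410 − 17.210 = -1.800
ΔΔCt = -1.800 − 3.520 = -5.320
Fold change = 2^(−(-5.320)) = 2^5.320 = 39.9466

39.947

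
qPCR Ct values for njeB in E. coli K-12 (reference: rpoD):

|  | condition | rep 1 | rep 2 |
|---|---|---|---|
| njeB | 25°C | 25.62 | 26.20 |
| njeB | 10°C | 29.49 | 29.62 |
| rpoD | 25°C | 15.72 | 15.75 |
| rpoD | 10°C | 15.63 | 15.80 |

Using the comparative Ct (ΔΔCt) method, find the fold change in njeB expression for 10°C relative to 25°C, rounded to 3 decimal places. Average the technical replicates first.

0.079

Mean Ct: njeB 25°C 25.910; njeB 10°C 29.555; rpoD 25°C 15.735; rpoD 10°C 15.715
ΔCt(25°C) = 25.910 − 15.735 = 10.175
ΔCt(10°C) = 29.555 − 15.715 = 13.840
ΔΔCt = 13.840 − 10.175 = 3.665
Fold change = 2^(−3.665) = 0.0788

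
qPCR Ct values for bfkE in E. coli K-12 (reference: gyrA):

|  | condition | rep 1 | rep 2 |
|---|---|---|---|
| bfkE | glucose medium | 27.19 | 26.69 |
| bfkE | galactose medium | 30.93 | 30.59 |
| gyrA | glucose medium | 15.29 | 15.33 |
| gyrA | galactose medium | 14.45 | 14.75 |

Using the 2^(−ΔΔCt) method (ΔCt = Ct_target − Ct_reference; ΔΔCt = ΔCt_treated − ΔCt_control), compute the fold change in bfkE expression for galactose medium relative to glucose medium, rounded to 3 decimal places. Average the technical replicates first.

0.043

Mean Ct: bfkE glucose medium 26.940; bfkE galactose medium 30.760; gyrA glucose medium 15.310; gyrA galactose medium 14.600
ΔCt(glucose medium) = 26.940 − 15.310 = 11.630
ΔCt(galactose medium) = 30.760 − 14.600 = 16.160
ΔΔCt = 16.160 − 11.630 = 4.530
Fold change = 2^(−4.530) = 0.0433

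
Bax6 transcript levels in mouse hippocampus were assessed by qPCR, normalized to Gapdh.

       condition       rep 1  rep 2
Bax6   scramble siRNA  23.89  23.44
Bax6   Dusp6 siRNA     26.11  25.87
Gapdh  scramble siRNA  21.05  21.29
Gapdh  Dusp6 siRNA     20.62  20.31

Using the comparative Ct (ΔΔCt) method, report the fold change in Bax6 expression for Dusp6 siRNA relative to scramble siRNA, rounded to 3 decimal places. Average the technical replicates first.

Mean Ct: Bax6 scramble siRNA 23.665; Bax6 Dusp6 siRNA 25.990; Gapdh scramble siRNA 21.170; Gapdh Dusp6 siRNA 20.465
ΔCt(scramble siRNA) = 23.665 − 21.170 = 2.495
ΔCt(Dusp6 siRNA) = 25.990 − 20.465 = 5.525
ΔΔCt = 5.525 − 2.495 = 3.030
Fold change = 2^(−3.030) = 0.1224

0.122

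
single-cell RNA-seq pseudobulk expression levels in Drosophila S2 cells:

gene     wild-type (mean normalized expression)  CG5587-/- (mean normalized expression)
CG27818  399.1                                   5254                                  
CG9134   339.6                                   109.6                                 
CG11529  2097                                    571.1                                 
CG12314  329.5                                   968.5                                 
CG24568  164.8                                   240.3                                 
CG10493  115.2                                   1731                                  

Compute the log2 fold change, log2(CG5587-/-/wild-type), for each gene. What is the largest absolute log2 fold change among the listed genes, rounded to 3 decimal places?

3.909

log2(5254/399.1) = 3.719  (CG27818)
log2(109.6/339.6) = -1.632  (CG9134)
log2(571.1/2097) = -1.877  (CG11529)
log2(968.5/329.5) = 1.555  (CG12314)
log2(240.3/164.8) = 0.544  (CG24568)
log2(1731/115.2) = 3.909  (CG10493)
The largest magnitude belongs to CG10493.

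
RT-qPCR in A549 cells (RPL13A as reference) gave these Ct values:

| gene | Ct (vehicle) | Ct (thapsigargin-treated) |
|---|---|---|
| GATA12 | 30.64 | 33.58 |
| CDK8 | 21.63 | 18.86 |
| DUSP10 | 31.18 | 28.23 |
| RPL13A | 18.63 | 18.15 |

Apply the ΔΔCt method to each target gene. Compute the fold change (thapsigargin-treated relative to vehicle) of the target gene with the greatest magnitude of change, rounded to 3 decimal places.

0.093

GATA12: ΔΔCt = (33.58−18.15) − (30.64−18.63) = 15.43 − 12.01 = 3.42; fold change = 2^-3.42 = 0.093
CDK8: ΔΔCt = (18.86−18.15) − (21.63−18.63) = 0.71 − 3.00 = -2.29; fold change = 2^2.29 = 4.891
DUSP10: ΔΔCt = (28.23−18.15) − (31.18−18.63) = 10.08 − 12.55 = -2.47; fold change = 2^2.47 = 5.540
GATA12 has the largest |ΔΔCt| = 3.42.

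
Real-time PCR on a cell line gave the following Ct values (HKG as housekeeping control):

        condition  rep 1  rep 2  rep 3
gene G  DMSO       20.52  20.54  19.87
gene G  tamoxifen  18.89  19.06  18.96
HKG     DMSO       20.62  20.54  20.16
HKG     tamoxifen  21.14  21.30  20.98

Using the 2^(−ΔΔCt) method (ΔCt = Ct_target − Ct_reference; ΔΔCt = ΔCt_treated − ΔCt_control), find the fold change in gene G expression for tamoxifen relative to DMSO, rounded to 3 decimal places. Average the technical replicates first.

Mean Ct: gene G DMSO 20.310; gene G tamoxifen 18.970; HKG DMSO 20.440; HKG tamoxifen 21.140
ΔCt(DMSO) = 20.310 − 20.440 = -0.130
ΔCt(tamoxifen) = 18.970 − 21.140 = -2.170
ΔΔCt = -2.170 − (-0.130) = -2.040
Fold change = 2^(−(-2.040)) = 2^2.040 = 4.1125

4.112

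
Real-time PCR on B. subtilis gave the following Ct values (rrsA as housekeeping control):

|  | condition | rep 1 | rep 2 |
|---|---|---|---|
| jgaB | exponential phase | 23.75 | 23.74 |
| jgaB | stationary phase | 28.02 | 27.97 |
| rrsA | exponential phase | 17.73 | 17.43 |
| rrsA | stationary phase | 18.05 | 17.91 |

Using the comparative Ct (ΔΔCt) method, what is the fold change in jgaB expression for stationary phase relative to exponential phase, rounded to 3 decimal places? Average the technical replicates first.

Mean Ct: jgaB exponential phase 23.745; jgaB stationary phase 27.995; rrsA exponential phase 17.580; rrsA stationary phase 17.980
ΔCt(exponential phase) = 23.745 − 17.580 = 6.165
ΔCt(stationary phase) = 27.995 − 17.980 = 10.015
ΔΔCt = 10.015 − 6.165 = 3.850
Fold change = 2^(−3.850) = 0.0693

0.069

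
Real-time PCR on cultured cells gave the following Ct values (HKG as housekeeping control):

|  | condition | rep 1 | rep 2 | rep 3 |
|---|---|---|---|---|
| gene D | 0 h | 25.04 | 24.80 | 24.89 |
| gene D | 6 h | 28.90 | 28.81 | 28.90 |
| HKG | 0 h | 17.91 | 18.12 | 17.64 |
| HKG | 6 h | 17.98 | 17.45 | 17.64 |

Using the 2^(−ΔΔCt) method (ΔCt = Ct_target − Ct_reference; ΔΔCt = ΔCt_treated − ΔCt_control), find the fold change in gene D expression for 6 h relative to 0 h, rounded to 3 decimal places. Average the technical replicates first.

Mean Ct: gene D 0 h 24.910; gene D 6 h 28.870; HKG 0 h 17.890; HKG 6 h 17.690
ΔCt(0 h) = 24.910 − 17.890 = 7.020
ΔCt(6 h) = 28.870 − 17.690 = 11.180
ΔΔCt = 11.180 − 7.020 = 4.160
Fold change = 2^(−4.160) = 0.0559

0.056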